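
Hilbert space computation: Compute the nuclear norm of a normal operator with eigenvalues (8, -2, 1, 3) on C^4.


For a normal operator, singular values equal |eigenvalues|.
Trace norm = sum |lambda_i| = 8 + 2 + 1 + 3
= 14

14


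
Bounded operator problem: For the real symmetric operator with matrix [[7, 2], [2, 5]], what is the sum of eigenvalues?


For a self-adjoint (symmetric) matrix, the eigenvalues are real.
The sum of eigenvalues equals the trace of the matrix.
trace = 7 + 5 = 12

12


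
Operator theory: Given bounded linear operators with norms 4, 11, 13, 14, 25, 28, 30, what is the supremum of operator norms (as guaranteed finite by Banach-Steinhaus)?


By the Uniform Boundedness Principle, the supremum of norms is finite.
sup_k ||T_k|| = max(4, 11, 13, 14, 25, 28, 30) = 30

30


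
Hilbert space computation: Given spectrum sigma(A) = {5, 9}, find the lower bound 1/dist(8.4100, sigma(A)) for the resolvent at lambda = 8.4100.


dist(8.4100, {5, 9}) = min(|8.4100 - 5|, |8.4100 - 9|)
= min(3.4100, 0.5900) = 0.5900
Resolvent bound = 1/0.5900 = 1.6949

1.6949


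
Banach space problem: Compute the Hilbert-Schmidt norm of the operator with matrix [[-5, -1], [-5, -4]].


The Hilbert-Schmidt norm is sqrt(sum of squares of all entries).
Sum of squares = (-5)^2 + (-1)^2 + (-5)^2 + (-4)^2
= 25 + 1 + 25 + 16 = 67
||T||_HS = sqrt(67) = 8.1854

8.1854


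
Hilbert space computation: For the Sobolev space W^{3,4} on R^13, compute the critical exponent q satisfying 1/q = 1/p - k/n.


Using the Sobolev embedding formula: 1/q = 1/p - k/n
1/q = 1/4 - 3/13 = 1/52
q = 1/(1/52) = 52

52.0000


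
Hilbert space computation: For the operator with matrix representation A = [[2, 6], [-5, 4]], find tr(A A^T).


trace(A * A^T) = sum of squares of all entries
= 2^2 + 6^2 + (-5)^2 + 4^2
= 4 + 36 + 25 + 16
= 81

81


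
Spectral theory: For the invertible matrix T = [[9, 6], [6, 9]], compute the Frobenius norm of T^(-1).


det(T) = 9*9 - 6*6 = 45
T^(-1) = (1/45) * [[9, -6], [-6, 9]] = [[0.2000, -0.1333], [-0.1333, 0.2000]]
||T^(-1)||_F^2 = 0.2000^2 + (-0.1333)^2 + (-0.1333)^2 + 0.2000^2 = 0.1156
||T^(-1)||_F = sqrt(0.1156) = 0.3399

0.3399


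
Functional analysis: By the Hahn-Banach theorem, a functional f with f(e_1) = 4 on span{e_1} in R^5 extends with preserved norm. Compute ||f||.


The norm of f is given by ||f|| = sup_{||x||=1} |f(x)|.
On span{e_1}, ||e_1|| = 1, so ||f|| = |f(e_1)| / ||e_1||
= |4| / 1 = 4.0000

4.0000


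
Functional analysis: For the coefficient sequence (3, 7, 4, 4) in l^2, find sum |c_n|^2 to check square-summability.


sum |c_n|^2 = 3^2 + 7^2 + 4^2 + 4^2
= 9 + 49 + 16 + 16
= 90

90


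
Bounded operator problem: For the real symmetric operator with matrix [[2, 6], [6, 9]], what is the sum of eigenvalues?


For a self-adjoint (symmetric) matrix, the eigenvalues are real.
The sum of eigenvalues equals the trace of the matrix.
trace = 2 + 9 = 11

11


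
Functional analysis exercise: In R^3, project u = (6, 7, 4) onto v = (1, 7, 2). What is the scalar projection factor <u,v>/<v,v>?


Computing <u,v> = 6*1 + 7*7 + 4*2 = 63
Computing <v,v> = 1^2 + 7^2 + 2^2 = 54
Projection coefficient = 63/54 = 1.1667

1.1667


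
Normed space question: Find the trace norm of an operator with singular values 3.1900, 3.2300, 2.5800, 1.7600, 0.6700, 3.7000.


The nuclear norm is the sum of all singular values.
||T||_1 = 3.1900 + 3.2300 + 2.5800 + 1.7600 + 0.6700 + 3.7000
= 15.1300

15.1300


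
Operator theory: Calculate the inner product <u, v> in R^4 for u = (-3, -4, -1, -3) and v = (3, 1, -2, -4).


Computing the standard inner product <u, v> = sum u_i * v_i
= -3*3 + -4*1 + -1*-2 + -3*-4
= -9 + -4 + 2 + 12
= 1

1


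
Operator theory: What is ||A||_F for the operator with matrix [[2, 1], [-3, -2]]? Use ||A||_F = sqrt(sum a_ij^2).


||A||_F^2 = sum a_ij^2
= 2^2 + 1^2 + (-3)^2 + (-2)^2
= 4 + 1 + 9 + 4 = 18
||A||_F = sqrt(18) = 4.2426

4.2426


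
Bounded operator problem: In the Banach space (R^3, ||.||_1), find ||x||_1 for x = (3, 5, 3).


The l^1 norm equals the sum of absolute values of all components.
||x||_1 = 3 + 5 + 3
= 11

11.0000


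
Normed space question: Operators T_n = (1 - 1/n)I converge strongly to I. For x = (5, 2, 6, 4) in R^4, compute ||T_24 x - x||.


T_24 x - x = (1 - 1/24)x - x = -x/24
||x|| = sqrt(81) = 9.0000
||T_24 x - x|| = ||x||/24 = 9.0000/24 = 0.3750

0.3750


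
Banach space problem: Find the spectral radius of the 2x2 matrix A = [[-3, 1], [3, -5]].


For a 2x2 matrix, eigenvalues satisfy lambda^2 - (trace)*lambda + det = 0
trace = -3 + -5 = -8
det = -3*-5 - 1*3 = 12
discriminant = (-8)^2 - 4*(12) = 16
spectral radius = max |eigenvalue| = 6.0000

6.0000


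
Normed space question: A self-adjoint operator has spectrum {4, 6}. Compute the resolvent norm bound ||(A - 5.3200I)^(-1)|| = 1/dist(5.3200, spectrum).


dist(5.3200, {4, 6}) = min(|5.3200 - 4|, |5.3200 - 6|)
= min(1.3200, 0.6800) = 0.6800
Resolvent bound = 1/0.6800 = 1.4706

1.4706


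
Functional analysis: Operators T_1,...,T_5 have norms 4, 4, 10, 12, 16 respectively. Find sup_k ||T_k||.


By the Uniform Boundedness Principle, the supremum of norms is finite.
sup_k ||T_k|| = max(4, 4, 10, 12, 16) = 16

16


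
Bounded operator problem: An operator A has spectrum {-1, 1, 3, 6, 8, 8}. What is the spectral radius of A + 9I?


Spectrum of A + 9I = {8, 10, 12, 15, 17, 17}
Spectral radius = max |lambda| over the shifted spectrum
= max(8, 10, 12, 15, 17, 17) = 17

17


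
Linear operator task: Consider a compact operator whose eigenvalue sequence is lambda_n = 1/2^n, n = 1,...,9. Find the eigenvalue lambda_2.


The eigenvalue formula gives lambda_2 = 1/2^2
= 1/4
= 0.2500

0.2500


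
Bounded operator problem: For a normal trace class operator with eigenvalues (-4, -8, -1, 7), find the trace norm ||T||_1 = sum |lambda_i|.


For a normal operator, singular values equal |eigenvalues|.
Trace norm = sum |lambda_i| = 4 + 8 + 1 + 7
= 20

20


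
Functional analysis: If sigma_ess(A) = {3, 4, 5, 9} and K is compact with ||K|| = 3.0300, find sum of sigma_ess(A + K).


By Weyl's theorem, the essential spectrum is invariant under compact perturbations.
sigma_ess(A + K) = sigma_ess(A) = {3, 4, 5, 9}
Sum = 3 + 4 + 5 + 9 = 21

21


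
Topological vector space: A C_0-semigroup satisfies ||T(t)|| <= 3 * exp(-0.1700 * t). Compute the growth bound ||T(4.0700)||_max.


||T(4.0700)|| <= 3 * exp(-0.1700 * 4.0700)
= 3 * exp(-0.6919)
= 3 * 0.5006
= 1.5019

1.5019


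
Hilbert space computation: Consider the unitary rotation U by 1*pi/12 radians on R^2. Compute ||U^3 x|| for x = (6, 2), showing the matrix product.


U is a rotation by theta = 1*pi/12
U^3 = rotation by 3*theta = 3*pi/12
cos(3*pi/12) = 0.7071, sin(3*pi/12) = 0.7071
U^3 x = (0.7071 * 6 - 0.7071 * 2, 0.7071 * 6 + 0.7071 * 2)
= (2.8284, 5.6569)
||U^3 x|| = sqrt(2.8284^2 + 5.6569^2) = sqrt(40.0000) = 6.3246

6.3246


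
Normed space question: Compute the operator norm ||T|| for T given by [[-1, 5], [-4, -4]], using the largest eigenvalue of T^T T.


A^T A = [[17, 11], [11, 41]]
trace(A^T A) = 58, det(A^T A) = 576
discriminant = 58^2 - 4*576 = 1060
Largest eigenvalue of A^T A = (trace + sqrt(disc))/2 = 45.2788
||T|| = sqrt(45.2788) = 6.7290

6.7290


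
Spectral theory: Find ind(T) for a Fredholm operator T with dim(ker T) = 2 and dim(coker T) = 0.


The Fredholm index is defined as ind(T) = dim(ker T) - dim(coker T)
= 2 - 0
= 2

2


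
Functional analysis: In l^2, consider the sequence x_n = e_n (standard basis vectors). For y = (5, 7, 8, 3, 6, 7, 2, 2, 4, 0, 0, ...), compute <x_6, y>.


x_6 = e_6 is the standard basis vector with 1 in position 6.
<x_6, y> = y_6 = 7
As n -> infinity, <x_n, y> -> 0, confirming weak convergence of (x_n) to 0.

7


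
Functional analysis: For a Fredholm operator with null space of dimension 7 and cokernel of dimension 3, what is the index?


The Fredholm index is defined as ind(T) = dim(ker T) - dim(coker T)
= 7 - 3
= 4

4


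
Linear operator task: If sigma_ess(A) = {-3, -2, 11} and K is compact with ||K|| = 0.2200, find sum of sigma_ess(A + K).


By Weyl's theorem, the essential spectrum is invariant under compact perturbations.
sigma_ess(A + K) = sigma_ess(A) = {-3, -2, 11}
Sum = -3 + -2 + 11 = 6

6


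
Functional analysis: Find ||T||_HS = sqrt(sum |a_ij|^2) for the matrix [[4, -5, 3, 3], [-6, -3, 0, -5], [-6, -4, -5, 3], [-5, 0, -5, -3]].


The Hilbert-Schmidt norm is sqrt(sum of squares of all entries).
Sum of squares = 4^2 + (-5)^2 + 3^2 + 3^2 + (-6)^2 + (-3)^2 + 0^2 + (-5)^2 + (-6)^2 + (-4)^2 + (-5)^2 + 3^2 + (-5)^2 + 0^2 + (-5)^2 + (-3)^2
= 16 + 25 + 9 + 9 + 36 + 9 + 0 + 25 + 36 + 16 + 25 + 9 + 25 + 0 + 25 + 9 = 274
||T||_HS = sqrt(274) = 16.5529

16.5529


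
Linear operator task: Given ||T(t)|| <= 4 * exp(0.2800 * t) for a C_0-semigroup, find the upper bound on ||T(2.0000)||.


||T(2.0000)|| <= 4 * exp(0.2800 * 2.0000)
= 4 * exp(0.5600)
= 4 * 1.7507
= 7.0027

7.0027


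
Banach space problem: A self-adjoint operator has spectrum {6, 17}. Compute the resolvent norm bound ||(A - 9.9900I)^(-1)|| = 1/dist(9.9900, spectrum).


dist(9.9900, {6, 17}) = min(|9.9900 - 6|, |9.9900 - 17|)
= min(3.9900, 7.0100) = 3.9900
Resolvent bound = 1/3.9900 = 0.2506

0.2506


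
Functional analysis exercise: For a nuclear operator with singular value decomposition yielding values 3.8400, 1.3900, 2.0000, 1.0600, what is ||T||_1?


The nuclear norm is the sum of all singular values.
||T||_1 = 3.8400 + 1.3900 + 2.0000 + 1.0600
= 8.2900

8.2900


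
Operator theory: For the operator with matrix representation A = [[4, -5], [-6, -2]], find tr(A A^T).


trace(A * A^T) = sum of squares of all entries
= 4^2 + (-5)^2 + (-6)^2 + (-2)^2
= 16 + 25 + 36 + 4
= 81

81


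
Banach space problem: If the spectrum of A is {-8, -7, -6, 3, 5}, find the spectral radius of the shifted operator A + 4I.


Spectrum of A + 4I = {-4, -3, -2, 7, 9}
Spectral radius = max |lambda| over the shifted spectrum
= max(4, 3, 2, 7, 9) = 9

9


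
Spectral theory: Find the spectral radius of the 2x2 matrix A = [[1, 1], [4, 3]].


For a 2x2 matrix, eigenvalues satisfy lambda^2 - (trace)*lambda + det = 0
trace = 1 + 3 = 4
det = 1*3 - 1*4 = -1
discriminant = 4^2 - 4*(-1) = 20
spectral radius = max |eigenvalue| = 4.2361

4.2361


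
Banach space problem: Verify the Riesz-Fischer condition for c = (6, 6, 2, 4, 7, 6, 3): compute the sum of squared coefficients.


sum |c_n|^2 = 6^2 + 6^2 + 2^2 + 4^2 + 7^2 + 6^2 + 3^2
= 36 + 36 + 4 + 16 + 49 + 36 + 9
= 186

186


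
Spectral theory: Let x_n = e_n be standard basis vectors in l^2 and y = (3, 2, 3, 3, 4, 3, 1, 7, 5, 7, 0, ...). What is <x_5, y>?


x_5 = e_5 is the standard basis vector with 1 in position 5.
<x_5, y> = y_5 = 4
As n -> infinity, <x_n, y> -> 0, confirming weak convergence of (x_n) to 0.

4


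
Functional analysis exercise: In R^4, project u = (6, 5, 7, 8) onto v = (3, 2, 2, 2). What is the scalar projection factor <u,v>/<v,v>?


Computing <u,v> = 6*3 + 5*2 + 7*2 + 8*2 = 58
Computing <v,v> = 3^2 + 2^2 + 2^2 + 2^2 = 21
Projection coefficient = 58/21 = 2.7619

2.7619


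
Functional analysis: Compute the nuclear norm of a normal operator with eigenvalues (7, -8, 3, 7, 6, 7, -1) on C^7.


For a normal operator, singular values equal |eigenvalues|.
Trace norm = sum |lambda_i| = 7 + 8 + 3 + 7 + 6 + 7 + 1
= 39

39


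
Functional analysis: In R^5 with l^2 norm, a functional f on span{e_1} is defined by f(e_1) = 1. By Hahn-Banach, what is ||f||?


The norm of f is given by ||f|| = sup_{||x||=1} |f(x)|.
On span{e_1}, ||e_1|| = 1, so ||f|| = |f(e_1)| / ||e_1||
= |1| / 1 = 1.0000

1.0000


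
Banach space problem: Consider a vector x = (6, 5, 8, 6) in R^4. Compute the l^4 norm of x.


The l^4 norm = (sum |x_i|^4)^(1/4)
Sum of 4th powers = 1296 + 625 + 4096 + 1296 = 7313
||x||_4 = (7313)^(1/4) = 9.2475

9.2475


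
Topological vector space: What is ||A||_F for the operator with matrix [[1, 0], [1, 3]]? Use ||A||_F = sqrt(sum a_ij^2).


||A||_F^2 = sum a_ij^2
= 1^2 + 0^2 + 1^2 + 3^2
= 1 + 0 + 1 + 9 = 11
||A||_F = sqrt(11) = 3.3166

3.3166


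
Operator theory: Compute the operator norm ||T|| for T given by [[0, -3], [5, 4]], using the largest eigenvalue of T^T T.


A^T A = [[25, 20], [20, 25]]
trace(A^T A) = 50, det(A^T A) = 225
discriminant = 50^2 - 4*225 = 1600
Largest eigenvalue of A^T A = (trace + sqrt(disc))/2 = 45.0000
||T|| = sqrt(45.0000) = 6.7082

6.7082


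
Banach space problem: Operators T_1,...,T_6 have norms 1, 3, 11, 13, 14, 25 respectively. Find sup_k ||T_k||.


By the Uniform Boundedness Principle, the supremum of norms is finite.
sup_k ||T_k|| = max(1, 3, 11, 13, 14, 25) = 25

25


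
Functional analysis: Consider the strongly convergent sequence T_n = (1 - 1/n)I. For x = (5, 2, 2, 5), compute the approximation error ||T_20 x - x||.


T_20 x - x = (1 - 1/20)x - x = -x/20
||x|| = sqrt(58) = 7.6158
||T_20 x - x|| = ||x||/20 = 7.6158/20 = 0.3808

0.3808


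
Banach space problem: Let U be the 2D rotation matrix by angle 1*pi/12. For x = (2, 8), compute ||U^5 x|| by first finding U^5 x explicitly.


U is a rotation by theta = 1*pi/12
U^5 = rotation by 5*theta = 5*pi/12
cos(5*pi/12) = 0.2588, sin(5*pi/12) = 0.9659
U^5 x = (0.2588 * 2 - 0.9659 * 8, 0.9659 * 2 + 0.2588 * 8)
= (-7.2098, 4.0024)
||U^5 x|| = sqrt((-7.2098)^2 + 4.0024^2) = sqrt(68.0000) = 8.2462

8.2462


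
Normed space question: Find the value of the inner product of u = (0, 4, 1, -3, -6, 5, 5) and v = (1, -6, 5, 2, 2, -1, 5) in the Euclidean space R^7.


Computing the standard inner product <u, v> = sum u_i * v_i
= 0*1 + 4*-6 + 1*5 + -3*2 + -6*2 + 5*-1 + 5*5
= 0 + -24 + 5 + -6 + -12 + -5 + 25
= -17

-17


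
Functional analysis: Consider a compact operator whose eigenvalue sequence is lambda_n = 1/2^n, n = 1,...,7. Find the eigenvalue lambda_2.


The eigenvalue formula gives lambda_2 = 1/2^2
= 1/4
= 0.2500

0.2500


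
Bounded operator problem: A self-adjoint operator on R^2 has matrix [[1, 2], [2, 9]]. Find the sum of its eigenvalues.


For a self-adjoint (symmetric) matrix, the eigenvalues are real.
The sum of eigenvalues equals the trace of the matrix.
trace = 1 + 9 = 10

10


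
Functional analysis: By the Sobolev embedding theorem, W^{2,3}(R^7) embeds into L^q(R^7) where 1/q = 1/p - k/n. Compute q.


Using the Sobolev embedding formula: 1/q = 1/p - k/n
1/q = 1/3 - 2/7 = 1/21
q = 1/(1/21) = 21

21.0000


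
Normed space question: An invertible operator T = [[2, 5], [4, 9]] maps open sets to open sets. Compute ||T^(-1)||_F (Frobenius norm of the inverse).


det(T) = 2*9 - 5*4 = -2
T^(-1) = (1/-2) * [[9, -5], [-4, 2]] = [[-4.5000, 2.5000], [2.0000, -1.0000]]
||T^(-1)||_F^2 = (-4.5000)^2 + 2.5000^2 + 2.0000^2 + (-1.0000)^2 = 31.5000
||T^(-1)||_F = sqrt(31.5000) = 5.6125

5.6125


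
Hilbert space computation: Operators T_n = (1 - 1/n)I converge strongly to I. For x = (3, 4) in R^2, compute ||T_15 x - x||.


T_15 x - x = (1 - 1/15)x - x = -x/15
||x|| = sqrt(25) = 5.0000
||T_15 x - x|| = ||x||/15 = 5.0000/15 = 0.3333

0.3333


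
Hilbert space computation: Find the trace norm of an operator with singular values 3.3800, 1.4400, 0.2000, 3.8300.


The nuclear norm is the sum of all singular values.
||T||_1 = 3.3800 + 1.4400 + 0.2000 + 3.8300
= 8.8500

8.8500


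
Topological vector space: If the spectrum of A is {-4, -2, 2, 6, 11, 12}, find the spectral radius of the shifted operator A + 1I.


Spectrum of A + 1I = {-3, -1, 3, 7, 12, 13}
Spectral radius = max |lambda| over the shifted spectrum
= max(3, 1, 3, 7, 12, 13) = 13

13


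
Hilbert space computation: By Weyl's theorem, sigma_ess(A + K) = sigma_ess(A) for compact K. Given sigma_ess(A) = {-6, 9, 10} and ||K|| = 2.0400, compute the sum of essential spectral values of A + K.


By Weyl's theorem, the essential spectrum is invariant under compact perturbations.
sigma_ess(A + K) = sigma_ess(A) = {-6, 9, 10}
Sum = -6 + 9 + 10 = 13

13


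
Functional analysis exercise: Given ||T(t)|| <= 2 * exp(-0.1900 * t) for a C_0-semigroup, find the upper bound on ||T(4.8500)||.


||T(4.8500)|| <= 2 * exp(-0.1900 * 4.8500)
= 2 * exp(-0.9215)
= 2 * 0.3979
= 0.7958

0.7958


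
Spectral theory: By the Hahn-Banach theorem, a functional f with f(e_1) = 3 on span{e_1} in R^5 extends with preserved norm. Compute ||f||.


The norm of f is given by ||f|| = sup_{||x||=1} |f(x)|.
On span{e_1}, ||e_1|| = 1, so ||f|| = |f(e_1)| / ||e_1||
= |3| / 1 = 3.0000

3.0000


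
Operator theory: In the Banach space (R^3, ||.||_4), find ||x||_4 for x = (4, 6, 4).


The l^4 norm = (sum |x_i|^4)^(1/4)
Sum of 4th powers = 256 + 1296 + 256 = 1808
||x||_4 = (1808)^(1/4) = 6.5208

6.5208


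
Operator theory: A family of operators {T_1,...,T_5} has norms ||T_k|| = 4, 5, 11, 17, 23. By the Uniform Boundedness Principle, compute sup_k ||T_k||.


By the Uniform Boundedness Principle, the supremum of norms is finite.
sup_k ||T_k|| = max(4, 5, 11, 17, 23) = 23

23


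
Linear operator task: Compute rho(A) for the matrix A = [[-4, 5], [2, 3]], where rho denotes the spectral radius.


For a 2x2 matrix, eigenvalues satisfy lambda^2 - (trace)*lambda + det = 0
trace = -4 + 3 = -1
det = -4*3 - 5*2 = -22
discriminant = (-1)^2 - 4*(-22) = 89
spectral radius = max |eigenvalue| = 5.2170

5.2170


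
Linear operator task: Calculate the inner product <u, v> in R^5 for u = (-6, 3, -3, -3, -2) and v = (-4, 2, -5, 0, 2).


Computing the standard inner product <u, v> = sum u_i * v_i
= -6*-4 + 3*2 + -3*-5 + -3*0 + -2*2
= 24 + 6 + 15 + 0 + -4
= 41

41


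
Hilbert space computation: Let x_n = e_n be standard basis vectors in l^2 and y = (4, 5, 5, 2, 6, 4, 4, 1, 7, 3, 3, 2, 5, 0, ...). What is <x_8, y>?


x_8 = e_8 is the standard basis vector with 1 in position 8.
<x_8, y> = y_8 = 1
As n -> infinity, <x_n, y> -> 0, confirming weak convergence of (x_n) to 0.

1


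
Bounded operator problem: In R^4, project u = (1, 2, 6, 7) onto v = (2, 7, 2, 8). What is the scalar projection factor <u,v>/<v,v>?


Computing <u,v> = 1*2 + 2*7 + 6*2 + 7*8 = 84
Computing <v,v> = 2^2 + 7^2 + 2^2 + 8^2 = 121
Projection coefficient = 84/121 = 0.6942

0.6942


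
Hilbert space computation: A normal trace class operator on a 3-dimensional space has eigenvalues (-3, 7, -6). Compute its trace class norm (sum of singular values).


For a normal operator, singular values equal |eigenvalues|.
Trace norm = sum |lambda_i| = 3 + 7 + 6
= 16

16


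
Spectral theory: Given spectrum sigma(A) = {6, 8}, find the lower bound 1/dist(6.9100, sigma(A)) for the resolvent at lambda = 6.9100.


dist(6.9100, {6, 8}) = min(|6.9100 - 6|, |6.9100 - 8|)
= min(0.9100, 1.0900) = 0.9100
Resolvent bound = 1/0.9100 = 1.0989

1.0989


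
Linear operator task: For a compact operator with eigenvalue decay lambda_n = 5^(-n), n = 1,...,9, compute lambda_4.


The eigenvalue formula gives lambda_4 = 1/5^4
= 1/625
= 0.0016

0.0016


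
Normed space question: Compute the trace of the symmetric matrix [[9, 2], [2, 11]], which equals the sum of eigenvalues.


For a self-adjoint (symmetric) matrix, the eigenvalues are real.
The sum of eigenvalues equals the trace of the matrix.
trace = 9 + 11 = 20

20


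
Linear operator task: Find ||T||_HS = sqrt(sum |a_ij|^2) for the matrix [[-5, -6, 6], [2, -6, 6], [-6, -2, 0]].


The Hilbert-Schmidt norm is sqrt(sum of squares of all entries).
Sum of squares = (-5)^2 + (-6)^2 + 6^2 + 2^2 + (-6)^2 + 6^2 + (-6)^2 + (-2)^2 + 0^2
= 25 + 36 + 36 + 4 + 36 + 36 + 36 + 4 + 0 = 213
||T||_HS = sqrt(213) = 14.5945

14.5945


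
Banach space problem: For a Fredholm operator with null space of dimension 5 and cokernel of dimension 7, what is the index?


The Fredholm index is defined as ind(T) = dim(ker T) - dim(coker T)
= 5 - 7
= -2

-2


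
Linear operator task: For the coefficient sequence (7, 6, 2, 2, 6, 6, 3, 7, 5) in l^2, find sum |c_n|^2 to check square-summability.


sum |c_n|^2 = 7^2 + 6^2 + 2^2 + 2^2 + 6^2 + 6^2 + 3^2 + 7^2 + 5^2
= 49 + 36 + 4 + 4 + 36 + 36 + 9 + 49 + 25
= 248

248


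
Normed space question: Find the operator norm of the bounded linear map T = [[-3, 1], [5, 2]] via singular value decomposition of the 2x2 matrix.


A^T A = [[34, 7], [7, 5]]
trace(A^T A) = 39, det(A^T A) = 121
discriminant = 39^2 - 4*121 = 1037
Largest eigenvalue of A^T A = (trace + sqrt(disc))/2 = 35.6012
||T|| = sqrt(35.6012) = 5.9667

5.9667


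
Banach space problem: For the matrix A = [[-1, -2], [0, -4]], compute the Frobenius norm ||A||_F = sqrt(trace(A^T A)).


||A||_F^2 = sum a_ij^2
= (-1)^2 + (-2)^2 + 0^2 + (-4)^2
= 1 + 4 + 0 + 16 = 21
||A||_F = sqrt(21) = 4.5826

4.5826


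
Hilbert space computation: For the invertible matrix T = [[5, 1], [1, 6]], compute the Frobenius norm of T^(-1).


det(T) = 5*6 - 1*1 = 29
T^(-1) = (1/29) * [[6, -1], [-1, 5]] = [[0.2069, -0.0345], [-0.0345, 0.1724]]
||T^(-1)||_F^2 = 0.2069^2 + (-0.0345)^2 + (-0.0345)^2 + 0.1724^2 = 0.0749
||T^(-1)||_F = sqrt(0.0749) = 0.2737

0.2737


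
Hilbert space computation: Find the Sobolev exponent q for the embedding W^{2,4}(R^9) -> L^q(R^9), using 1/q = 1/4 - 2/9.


Using the Sobolev embedding formula: 1/q = 1/p - k/n
1/q = 1/4 - 2/9 = 1/36
q = 1/(1/36) = 36

36.0000


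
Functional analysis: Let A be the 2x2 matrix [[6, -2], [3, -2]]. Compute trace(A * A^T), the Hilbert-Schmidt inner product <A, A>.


trace(A * A^T) = sum of squares of all entries
= 6^2 + (-2)^2 + 3^2 + (-2)^2
= 36 + 4 + 9 + 4
= 53

53


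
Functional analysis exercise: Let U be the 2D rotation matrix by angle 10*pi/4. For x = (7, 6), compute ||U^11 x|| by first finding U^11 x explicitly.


U is a rotation by theta = 10*pi/4
U^11 = rotation by 11*theta = 110*pi/4 = 6*pi/4 (mod 2*pi)
cos(6*pi/4) = 0.0000, sin(6*pi/4) = -1.0000
U^11 x = (0.0000 * 7 - -1.0000 * 6, -1.0000 * 7 + 0.0000 * 6)
= (6.0000, -7.0000)
||U^11 x|| = sqrt(6.0000^2 + (-7.0000)^2) = sqrt(85.0000) = 9.2195

9.2195


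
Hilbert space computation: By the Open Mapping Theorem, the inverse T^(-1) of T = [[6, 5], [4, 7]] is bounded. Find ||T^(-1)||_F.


det(T) = 6*7 - 5*4 = 22
T^(-1) = (1/22) * [[7, -5], [-4, 6]] = [[0.3182, -0.2273], [-0.1818, 0.2727]]
||T^(-1)||_F^2 = 0.3182^2 + (-0.2273)^2 + (-0.1818)^2 + 0.2727^2 = 0.2603
||T^(-1)||_F = sqrt(0.2603) = 0.5102

0.5102


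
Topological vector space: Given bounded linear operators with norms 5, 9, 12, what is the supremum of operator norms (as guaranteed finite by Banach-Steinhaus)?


By the Uniform Boundedness Principle, the supremum of norms is finite.
sup_k ||T_k|| = max(5, 9, 12) = 12

12


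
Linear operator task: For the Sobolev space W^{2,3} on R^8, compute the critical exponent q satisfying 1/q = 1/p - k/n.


Using the Sobolev embedding formula: 1/q = 1/p - k/n
1/q = 1/3 - 2/8 = 1/12
q = 1/(1/12) = 12

12.0000


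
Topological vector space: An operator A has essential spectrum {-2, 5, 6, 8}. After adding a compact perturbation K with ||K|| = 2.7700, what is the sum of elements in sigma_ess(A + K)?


By Weyl's theorem, the essential spectrum is invariant under compact perturbations.
sigma_ess(A + K) = sigma_ess(A) = {-2, 5, 6, 8}
Sum = -2 + 5 + 6 + 8 = 17

17


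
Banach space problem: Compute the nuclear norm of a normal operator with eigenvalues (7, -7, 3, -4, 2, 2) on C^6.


For a normal operator, singular values equal |eigenvalues|.
Trace norm = sum |lambda_i| = 7 + 7 + 3 + 4 + 2 + 2
= 25

25


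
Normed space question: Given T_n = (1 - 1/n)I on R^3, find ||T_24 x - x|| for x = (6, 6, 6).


T_24 x - x = (1 - 1/24)x - x = -x/24
||x|| = sqrt(108) = 10.3923
||T_24 x - x|| = ||x||/24 = 10.3923/24 = 0.4330

0.4330


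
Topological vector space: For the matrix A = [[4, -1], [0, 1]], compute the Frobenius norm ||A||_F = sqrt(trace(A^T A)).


||A||_F^2 = sum a_ij^2
= 4^2 + (-1)^2 + 0^2 + 1^2
= 16 + 1 + 0 + 1 = 18
||A||_F = sqrt(18) = 4.2426

4.2426


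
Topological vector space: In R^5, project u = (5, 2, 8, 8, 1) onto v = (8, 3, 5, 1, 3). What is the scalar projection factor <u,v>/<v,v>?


Computing <u,v> = 5*8 + 2*3 + 8*5 + 8*1 + 1*3 = 97
Computing <v,v> = 8^2 + 3^2 + 5^2 + 1^2 + 3^2 = 108
Projection coefficient = 97/108 = 0.8981

0.8981


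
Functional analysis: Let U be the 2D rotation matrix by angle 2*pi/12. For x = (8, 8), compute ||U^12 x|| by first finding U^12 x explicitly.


U is a rotation by theta = 2*pi/12
U^12 = rotation by 12*theta = 24*pi/12 = 0*pi/12 (mod 2*pi)
cos(0*pi/12) = 1.0000, sin(0*pi/12) = 0.0000
U^12 x = (1.0000 * 8 - 0.0000 * 8, 0.0000 * 8 + 1.0000 * 8)
= (8.0000, 8.0000)
||U^12 x|| = sqrt(8.0000^2 + 8.0000^2) = sqrt(128.0000) = 11.3137

11.3137


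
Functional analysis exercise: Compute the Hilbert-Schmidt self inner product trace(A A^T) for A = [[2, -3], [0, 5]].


trace(A * A^T) = sum of squares of all entries
= 2^2 + (-3)^2 + 0^2 + 5^2
= 4 + 9 + 0 + 25
= 38

38


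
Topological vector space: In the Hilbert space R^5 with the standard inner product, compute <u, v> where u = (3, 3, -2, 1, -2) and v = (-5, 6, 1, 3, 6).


Computing the standard inner product <u, v> = sum u_i * v_i
= 3*-5 + 3*6 + -2*1 + 1*3 + -2*6
= -15 + 18 + -2 + 3 + -12
= -8

-8


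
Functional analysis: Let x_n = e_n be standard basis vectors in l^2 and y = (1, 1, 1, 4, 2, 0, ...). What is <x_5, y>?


x_5 = e_5 is the standard basis vector with 1 in position 5.
<x_5, y> = y_5 = 2
As n -> infinity, <x_n, y> -> 0, confirming weak convergence of (x_n) to 0.

2


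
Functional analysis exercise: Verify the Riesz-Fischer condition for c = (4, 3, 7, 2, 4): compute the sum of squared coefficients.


sum |c_n|^2 = 4^2 + 3^2 + 7^2 + 2^2 + 4^2
= 16 + 9 + 49 + 4 + 16
= 94

94


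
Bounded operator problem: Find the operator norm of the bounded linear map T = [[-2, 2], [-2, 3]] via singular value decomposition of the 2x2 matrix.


A^T A = [[8, -10], [-10, 13]]
trace(A^T A) = 21, det(A^T A) = 4
discriminant = 21^2 - 4*4 = 425
Largest eigenvalue of A^T A = (trace + sqrt(disc))/2 = 20.8078
||T|| = sqrt(20.8078) = 4.5616

4.5616


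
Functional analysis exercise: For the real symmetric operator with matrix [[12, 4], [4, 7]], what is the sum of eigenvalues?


For a self-adjoint (symmetric) matrix, the eigenvalues are real.
The sum of eigenvalues equals the trace of the matrix.
trace = 12 + 7 = 19

19


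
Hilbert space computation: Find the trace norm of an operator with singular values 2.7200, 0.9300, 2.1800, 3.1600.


The nuclear norm is the sum of all singular values.
||T||_1 = 2.7200 + 0.9300 + 2.1800 + 3.1600
= 8.9900

8.9900


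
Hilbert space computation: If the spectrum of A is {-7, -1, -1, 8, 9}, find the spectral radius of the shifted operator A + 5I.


Spectrum of A + 5I = {-2, 4, 4, 13, 14}
Spectral radius = max |lambda| over the shifted spectrum
= max(2, 4, 4, 13, 14) = 14

14


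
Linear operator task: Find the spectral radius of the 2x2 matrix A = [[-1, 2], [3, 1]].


For a 2x2 matrix, eigenvalues satisfy lambda^2 - (trace)*lambda + det = 0
trace = -1 + 1 = 0
det = -1*1 - 2*3 = -7
discriminant = 0^2 - 4*(-7) = 28
spectral radius = max |eigenvalue| = 2.6458

2.6458


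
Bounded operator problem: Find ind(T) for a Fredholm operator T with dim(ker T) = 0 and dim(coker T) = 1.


The Fredholm index is defined as ind(T) = dim(ker T) - dim(coker T)
= 0 - 1
= -1

-1


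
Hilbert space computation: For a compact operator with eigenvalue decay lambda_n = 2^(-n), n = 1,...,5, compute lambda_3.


The eigenvalue formula gives lambda_3 = 1/2^3
= 1/8
= 0.1250

0.1250


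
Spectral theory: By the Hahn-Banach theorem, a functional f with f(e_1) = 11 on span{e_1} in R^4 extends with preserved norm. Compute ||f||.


The norm of f is given by ||f|| = sup_{||x||=1} |f(x)|.
On span{e_1}, ||e_1|| = 1, so ||f|| = |f(e_1)| / ||e_1||
= |11| / 1 = 11.0000

11.0000


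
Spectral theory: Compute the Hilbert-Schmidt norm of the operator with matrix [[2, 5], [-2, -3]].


The Hilbert-Schmidt norm is sqrt(sum of squares of all entries).
Sum of squares = 2^2 + 5^2 + (-2)^2 + (-3)^2
= 4 + 25 + 4 + 9 = 42
||T||_HS = sqrt(42) = 6.4807

6.4807


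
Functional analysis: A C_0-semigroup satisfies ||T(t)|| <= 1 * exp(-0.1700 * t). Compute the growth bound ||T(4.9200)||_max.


||T(4.9200)|| <= 1 * exp(-0.1700 * 4.9200)
= 1 * exp(-0.8364)
= 1 * 0.4333
= 0.4333

0.4333


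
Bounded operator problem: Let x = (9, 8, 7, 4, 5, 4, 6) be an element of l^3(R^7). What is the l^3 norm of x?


The l^3 norm = (sum |x_i|^3)^(1/3)
Sum of 3th powers = 729 + 512 + 343 + 64 + 125 + 64 + 216 = 2053
||x||_3 = (2053)^(1/3) = 12.7095

12.7095


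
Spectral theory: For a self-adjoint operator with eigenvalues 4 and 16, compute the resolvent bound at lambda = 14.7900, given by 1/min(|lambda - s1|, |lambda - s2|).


dist(14.7900, {4, 16}) = min(|14.7900 - 4|, |14.7900 - 16|)
= min(10.7900, 1.2100) = 1.2100
Resolvent bound = 1/1.2100 = 0.8264

0.8264


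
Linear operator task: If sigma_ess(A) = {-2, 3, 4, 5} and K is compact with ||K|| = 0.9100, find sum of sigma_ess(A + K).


By Weyl's theorem, the essential spectrum is invariant under compact perturbations.
sigma_ess(A + K) = sigma_ess(A) = {-2, 3, 4, 5}
Sum = -2 + 3 + 4 + 5 = 10

10


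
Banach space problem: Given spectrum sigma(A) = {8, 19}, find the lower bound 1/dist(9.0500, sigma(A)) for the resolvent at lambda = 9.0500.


dist(9.0500, {8, 19}) = min(|9.0500 - 8|, |9.0500 - 19|)
= min(1.0500, 9.9500) = 1.0500
Resolvent bound = 1/1.0500 = 0.9524

0.9524


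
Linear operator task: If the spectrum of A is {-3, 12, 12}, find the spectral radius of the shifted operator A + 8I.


Spectrum of A + 8I = {5, 20, 20}
Spectral radius = max |lambda| over the shifted spectrum
= max(5, 20, 20) = 20

20


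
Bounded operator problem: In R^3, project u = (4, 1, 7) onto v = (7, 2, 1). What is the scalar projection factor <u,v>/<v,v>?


Computing <u,v> = 4*7 + 1*2 + 7*1 = 37
Computing <v,v> = 7^2 + 2^2 + 1^2 = 54
Projection coefficient = 37/54 = 0.6852

0.6852


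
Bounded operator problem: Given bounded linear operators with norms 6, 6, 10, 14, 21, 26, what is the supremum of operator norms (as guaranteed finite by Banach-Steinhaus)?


By the Uniform Boundedness Principle, the supremum of norms is finite.
sup_k ||T_k|| = max(6, 6, 10, 14, 21, 26) = 26

26


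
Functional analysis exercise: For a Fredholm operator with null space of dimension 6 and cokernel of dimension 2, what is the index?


The Fredholm index is defined as ind(T) = dim(ker T) - dim(coker T)
= 6 - 2
= 4

4


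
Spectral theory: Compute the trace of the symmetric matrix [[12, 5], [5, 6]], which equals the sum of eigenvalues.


For a self-adjoint (symmetric) matrix, the eigenvalues are real.
The sum of eigenvalues equals the trace of the matrix.
trace = 12 + 6 = 18

18


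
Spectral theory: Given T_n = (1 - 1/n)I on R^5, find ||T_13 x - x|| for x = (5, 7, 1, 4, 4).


T_13 x - x = (1 - 1/13)x - x = -x/13
||x|| = sqrt(107) = 10.3441
||T_13 x - x|| = ||x||/13 = 10.3441/13 = 0.7957

0.7957


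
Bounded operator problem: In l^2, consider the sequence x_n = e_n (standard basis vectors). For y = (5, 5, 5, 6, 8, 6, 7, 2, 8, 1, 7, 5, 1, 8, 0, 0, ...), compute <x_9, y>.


x_9 = e_9 is the standard basis vector with 1 in position 9.
<x_9, y> = y_9 = 8
As n -> infinity, <x_n, y> -> 0, confirming weak convergence of (x_n) to 0.

8


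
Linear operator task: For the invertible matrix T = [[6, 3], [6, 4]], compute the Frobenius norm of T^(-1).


det(T) = 6*4 - 3*6 = 6
T^(-1) = (1/6) * [[4, -3], [-6, 6]] = [[0.6667, -0.5000], [-1.0000, 1.0000]]
||T^(-1)||_F^2 = 0.6667^2 + (-0.5000)^2 + (-1.0000)^2 + 1.0000^2 = 2.6944
||T^(-1)||_F = sqrt(2.6944) = 1.6415

1.6415


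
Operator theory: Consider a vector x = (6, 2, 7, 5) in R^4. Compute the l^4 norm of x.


The l^4 norm = (sum |x_i|^4)^(1/4)
Sum of 4th powers = 1296 + 16 + 2401 + 625 = 4338
||x||_4 = (4338)^(1/4) = 8.1156

8.1156


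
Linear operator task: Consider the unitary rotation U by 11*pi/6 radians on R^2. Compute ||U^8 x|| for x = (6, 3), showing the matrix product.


U is a rotation by theta = 11*pi/6
U^8 = rotation by 8*theta = 88*pi/6 = 4*pi/6 (mod 2*pi)
cos(4*pi/6) = -0.5000, sin(4*pi/6) = 0.8660
U^8 x = (-0.5000 * 6 - 0.8660 * 3, 0.8660 * 6 + -0.5000 * 3)
= (-5.5981, 3.6962)
||U^8 x|| = sqrt((-5.5981)^2 + 3.6962^2) = sqrt(45.0000) = 6.7082

6.7082


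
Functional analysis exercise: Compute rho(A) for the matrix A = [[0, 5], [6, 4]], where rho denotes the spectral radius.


For a 2x2 matrix, eigenvalues satisfy lambda^2 - (trace)*lambda + det = 0
trace = 0 + 4 = 4
det = 0*4 - 5*6 = -30
discriminant = 4^2 - 4*(-30) = 136
spectral radius = max |eigenvalue| = 7.8310

7.8310


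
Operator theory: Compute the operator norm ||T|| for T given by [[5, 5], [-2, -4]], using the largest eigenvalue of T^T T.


A^T A = [[29, 33], [33, 41]]
trace(A^T A) = 70, det(A^T A) = 100
discriminant = 70^2 - 4*100 = 4500
Largest eigenvalue of A^T A = (trace + sqrt(disc))/2 = 68.5410
||T|| = sqrt(68.5410) = 8.2790

8.2790


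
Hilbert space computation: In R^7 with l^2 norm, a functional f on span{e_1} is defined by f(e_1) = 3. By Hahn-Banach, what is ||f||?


The norm of f is given by ||f|| = sup_{||x||=1} |f(x)|.
On span{e_1}, ||e_1|| = 1, so ||f|| = |f(e_1)| / ||e_1||
= |3| / 1 = 3.0000

3.0000


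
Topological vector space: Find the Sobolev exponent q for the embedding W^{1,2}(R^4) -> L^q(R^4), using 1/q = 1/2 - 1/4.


Using the Sobolev embedding formula: 1/q = 1/p - k/n
1/q = 1/2 - 1/4 = 1/4
q = 1/(1/4) = 4

4.0000


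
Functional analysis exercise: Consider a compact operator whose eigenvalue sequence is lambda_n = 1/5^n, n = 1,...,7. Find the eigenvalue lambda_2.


The eigenvalue formula gives lambda_2 = 1/5^2
= 1/25
= 0.0400

0.0400


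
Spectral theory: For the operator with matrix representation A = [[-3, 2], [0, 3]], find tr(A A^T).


trace(A * A^T) = sum of squares of all entries
= (-3)^2 + 2^2 + 0^2 + 3^2
= 9 + 4 + 0 + 9
= 22

22


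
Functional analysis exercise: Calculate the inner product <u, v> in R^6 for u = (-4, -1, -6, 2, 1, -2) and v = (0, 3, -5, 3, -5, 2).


Computing the standard inner product <u, v> = sum u_i * v_i
= -4*0 + -1*3 + -6*-5 + 2*3 + 1*-5 + -2*2
= 0 + -3 + 30 + 6 + -5 + -4
= 24

24


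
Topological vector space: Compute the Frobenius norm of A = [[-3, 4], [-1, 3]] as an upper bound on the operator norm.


||A||_F^2 = sum a_ij^2
= (-3)^2 + 4^2 + (-1)^2 + 3^2
= 9 + 16 + 1 + 9 = 35
||A||_F = sqrt(35) = 5.9161

5.9161


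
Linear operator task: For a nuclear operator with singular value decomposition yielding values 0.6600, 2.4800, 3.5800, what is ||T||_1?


The nuclear norm is the sum of all singular values.
||T||_1 = 0.6600 + 2.4800 + 3.5800
= 6.7200

6.7200


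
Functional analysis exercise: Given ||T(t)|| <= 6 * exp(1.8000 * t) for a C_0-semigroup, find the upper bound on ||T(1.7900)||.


||T(1.7900)|| <= 6 * exp(1.8000 * 1.7900)
= 6 * exp(3.2220)
= 6 * 25.0782
= 150.4694

150.4694


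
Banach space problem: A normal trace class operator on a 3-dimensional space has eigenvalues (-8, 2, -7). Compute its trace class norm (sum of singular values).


For a normal operator, singular values equal |eigenvalues|.
Trace norm = sum |lambda_i| = 8 + 2 + 7
= 17

17


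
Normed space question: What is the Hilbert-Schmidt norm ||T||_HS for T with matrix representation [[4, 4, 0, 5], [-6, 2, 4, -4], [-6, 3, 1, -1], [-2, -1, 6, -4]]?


The Hilbert-Schmidt norm is sqrt(sum of squares of all entries).
Sum of squares = 4^2 + 4^2 + 0^2 + 5^2 + (-6)^2 + 2^2 + 4^2 + (-4)^2 + (-6)^2 + 3^2 + 1^2 + (-1)^2 + (-2)^2 + (-1)^2 + 6^2 + (-4)^2
= 16 + 16 + 0 + 25 + 36 + 4 + 16 + 16 + 36 + 9 + 1 + 1 + 4 + 1 + 36 + 16 = 233
||T||_HS = sqrt(233) = 15.2643

15.2643


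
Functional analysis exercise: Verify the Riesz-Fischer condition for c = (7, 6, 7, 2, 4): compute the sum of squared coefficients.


sum |c_n|^2 = 7^2 + 6^2 + 7^2 + 2^2 + 4^2
= 49 + 36 + 49 + 4 + 16
= 154

154


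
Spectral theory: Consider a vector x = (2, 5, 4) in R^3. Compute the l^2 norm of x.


The l^2 norm = (sum |x_i|^2)^(1/2)
Sum of 2th powers = 4 + 25 + 16 = 45
||x||_2 = (45)^(1/2) = 6.7082

6.7082


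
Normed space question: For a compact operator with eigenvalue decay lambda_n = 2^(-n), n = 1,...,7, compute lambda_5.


The eigenvalue formula gives lambda_5 = 1/2^5
= 1/32
= 0.0312

0.0312


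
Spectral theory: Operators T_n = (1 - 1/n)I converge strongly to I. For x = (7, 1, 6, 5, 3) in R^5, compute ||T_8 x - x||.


T_8 x - x = (1 - 1/8)x - x = -x/8
||x|| = sqrt(120) = 10.9545
||T_8 x - x|| = ||x||/8 = 10.9545/8 = 1.3693

1.3693


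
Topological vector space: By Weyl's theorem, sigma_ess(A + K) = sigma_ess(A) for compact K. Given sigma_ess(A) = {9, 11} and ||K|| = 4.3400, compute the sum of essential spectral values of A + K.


By Weyl's theorem, the essential spectrum is invariant under compact perturbations.
sigma_ess(A + K) = sigma_ess(A) = {9, 11}
Sum = 9 + 11 = 20

20


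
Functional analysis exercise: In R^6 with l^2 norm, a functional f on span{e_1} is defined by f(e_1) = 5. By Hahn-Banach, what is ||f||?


The norm of f is given by ||f|| = sup_{||x||=1} |f(x)|.
On span{e_1}, ||e_1|| = 1, so ||f|| = |f(e_1)| / ||e_1||
= |5| / 1 = 5.0000

5.0000


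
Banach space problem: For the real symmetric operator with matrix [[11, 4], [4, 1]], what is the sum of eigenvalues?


For a self-adjoint (symmetric) matrix, the eigenvalues are real.
The sum of eigenvalues equals the trace of the matrix.
trace = 11 + 1 = 12

12


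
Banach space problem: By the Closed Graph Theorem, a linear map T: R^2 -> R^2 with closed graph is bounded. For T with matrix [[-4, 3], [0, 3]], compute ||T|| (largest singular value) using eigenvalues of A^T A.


A^T A = [[16, -12], [-12, 18]]
trace(A^T A) = 34, det(A^T A) = 144
discriminant = 34^2 - 4*144 = 580
Largest eigenvalue of A^T A = (trace + sqrt(disc))/2 = 29.0416
||T|| = sqrt(29.0416) = 5.3890

5.3890


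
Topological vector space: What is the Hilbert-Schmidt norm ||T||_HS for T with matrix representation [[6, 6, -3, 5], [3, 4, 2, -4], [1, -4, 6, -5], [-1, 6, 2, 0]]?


The Hilbert-Schmidt norm is sqrt(sum of squares of all entries).
Sum of squares = 6^2 + 6^2 + (-3)^2 + 5^2 + 3^2 + 4^2 + 2^2 + (-4)^2 + 1^2 + (-4)^2 + 6^2 + (-5)^2 + (-1)^2 + 6^2 + 2^2 + 0^2
= 36 + 36 + 9 + 25 + 9 + 16 + 4 + 16 + 1 + 16 + 36 + 25 + 1 + 36 + 4 + 0 = 270
||T||_HS = sqrt(270) = 16.4317

16.4317


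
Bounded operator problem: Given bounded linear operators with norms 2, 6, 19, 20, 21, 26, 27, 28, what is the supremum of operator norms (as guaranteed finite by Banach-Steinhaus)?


By the Uniform Boundedness Principle, the supremum of norms is finite.
sup_k ||T_k|| = max(2, 6, 19, 20, 21, 26, 27, 28) = 28

28


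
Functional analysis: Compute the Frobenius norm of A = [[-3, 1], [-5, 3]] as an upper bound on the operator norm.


||A||_F^2 = sum a_ij^2
= (-3)^2 + 1^2 + (-5)^2 + 3^2
= 9 + 1 + 25 + 9 = 44
||A||_F = sqrt(44) = 6.6332

6.6332


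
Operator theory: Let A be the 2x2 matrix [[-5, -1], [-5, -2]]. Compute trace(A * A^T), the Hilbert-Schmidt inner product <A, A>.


trace(A * A^T) = sum of squares of all entries
= (-5)^2 + (-1)^2 + (-5)^2 + (-2)^2
= 25 + 1 + 25 + 4
= 55

55


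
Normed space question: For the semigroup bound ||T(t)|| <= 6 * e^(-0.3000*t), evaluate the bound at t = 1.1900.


||T(1.1900)|| <= 6 * exp(-0.3000 * 1.1900)
= 6 * exp(-0.3570)
= 6 * 0.6998
= 4.1986

4.1986


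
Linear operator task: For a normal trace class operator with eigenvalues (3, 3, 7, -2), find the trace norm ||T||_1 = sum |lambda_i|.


For a normal operator, singular values equal |eigenvalues|.
Trace norm = sum |lambda_i| = 3 + 3 + 7 + 2
= 15

15
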